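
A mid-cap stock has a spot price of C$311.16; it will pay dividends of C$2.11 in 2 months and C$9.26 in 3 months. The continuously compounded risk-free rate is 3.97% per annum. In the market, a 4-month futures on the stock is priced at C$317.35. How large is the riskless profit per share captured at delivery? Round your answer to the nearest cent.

PV(dividends) I = 2.11·e^(−0.0397·2/12) + 9.26·e^(−0.0397·3/12) = 11.2646
Fair futures F* = (S − I)·e^(rT) = (311.16 − 11.2646)·e^0.013233 = 299.8954 × 1.013321 = 303.8903
Market C$317.35 > fair 303.8903: forward overpriced → cash-and-carry (borrow at r, buy the stock and collect the dividends, short the forward).
Profit at T = |F_mkt − F*| = |317.35 − 303.8903| = C$13.46 per share

C$13.46 per share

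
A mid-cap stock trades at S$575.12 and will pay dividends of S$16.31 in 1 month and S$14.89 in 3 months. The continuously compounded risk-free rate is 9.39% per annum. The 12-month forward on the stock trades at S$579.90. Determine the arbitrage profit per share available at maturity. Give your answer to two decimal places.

S$18.09 per share

PV(dividends) I = 16.31·e^(−0.0939·1/12) + 14.89·e^(−0.0939·3/12) = 30.7274
Fair forward F* = (S − I)·e^(rT) = (575.12 − 30.7274)·e^0.093900 = 544.3926 × 1.098450 = 597.9881
Market S$579.90 < fair 597.9881: forward underpriced → reverse cash-and-carry (short the stock, invest proceeds at r, pay the dividends, go long the forward).
Profit at T = |F_mkt − F*| = |579.90 − 597.9881| = S$18.09 per share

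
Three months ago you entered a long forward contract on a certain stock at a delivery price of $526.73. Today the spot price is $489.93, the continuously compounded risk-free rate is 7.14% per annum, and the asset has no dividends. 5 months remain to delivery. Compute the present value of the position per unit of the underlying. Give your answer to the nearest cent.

-$21.36

Current fair forward for the remaining 5 months: F = S·e^(r·T), r = 0.0714
F = 489.93 · e^(0.0714 × 5/12) = 489.93 × 1.030197 = 504.7244
Value of long forward = (F − K)·e^(−rT) = (504.7244 − 526.73) · e^(−0.0714·5/12)
= -22.0056 × 0.970688 = -21.36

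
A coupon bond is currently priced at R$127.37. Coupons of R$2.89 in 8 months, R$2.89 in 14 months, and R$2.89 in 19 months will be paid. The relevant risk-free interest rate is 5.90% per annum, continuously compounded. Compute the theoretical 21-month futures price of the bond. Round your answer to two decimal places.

PV(coupons) I = 2.89·e^(−0.0590·8/12) + 2.89·e^(−0.0590·14/12) + 2.89·e^(−0.0590·19/12)
I = 2.7785 + 2.6978 + 2.6323 = 8.1086
F = (S − I)·e^(rT) = (127.37 − 8.1086) · e^(0.0590·21/12)
= 119.2614 · e^0.103250 = 119.2614 × 1.108769 = R$132.23

R$132.23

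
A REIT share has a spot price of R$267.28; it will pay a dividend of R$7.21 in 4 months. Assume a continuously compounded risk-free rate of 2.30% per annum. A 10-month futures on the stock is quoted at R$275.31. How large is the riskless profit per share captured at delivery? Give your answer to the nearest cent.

PV(dividends) I = 7.21·e^(−0.0230·4/12) = 7.1549
Fair futures F* = (S − I)·e^(rT) = (267.28 − 7.1549)·e^0.019167 = 260.1251 × 1.019352 = 265.1590
Market R$275.31 > fair 265.1590: forward overpriced → cash-and-carry (borrow at r, buy the stock and collect the dividends, short the forward).
Profit at T = |F_mkt − F*| = |275.31 − 265.1590| = R$10.15 per share

R$10.15 per share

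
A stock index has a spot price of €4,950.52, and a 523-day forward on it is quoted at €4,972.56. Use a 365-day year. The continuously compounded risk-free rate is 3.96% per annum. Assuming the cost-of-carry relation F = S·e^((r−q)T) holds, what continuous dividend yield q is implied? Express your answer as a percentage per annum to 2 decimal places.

3.65%

From F = S·e^((r−q)T): (r − q) = ln(F/S)/T
ln(4972.56/4950.52) = ln(1.004452) = 0.004442
(r − q) = 0.004442 / (523/365) = 0.003100
q = r − ln(F/S)/T = 0.0396 − 0.003100 = 0.036500
q = 3.65%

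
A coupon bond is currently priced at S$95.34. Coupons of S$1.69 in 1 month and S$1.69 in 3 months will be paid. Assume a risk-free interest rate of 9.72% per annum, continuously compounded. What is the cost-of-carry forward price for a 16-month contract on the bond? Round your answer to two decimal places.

PV(coupons) I = 1.69·e^(−0.0972·1/12) + 1.69·e^(−0.0972·3/12)
I = 1.6764 + 1.6494 = 3.3258
F = (S − I)·e^(rT) = (95.34 − 3.3258) · e^(0.0972·16/12)
= 92.0142 · e^0.129600 = 92.0142 × 1.138373 = S$104.75

S$104.75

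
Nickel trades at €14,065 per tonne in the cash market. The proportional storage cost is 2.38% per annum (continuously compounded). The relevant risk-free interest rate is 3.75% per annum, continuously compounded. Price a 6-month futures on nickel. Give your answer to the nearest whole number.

€14,503 per tonne

Net carry = r + u − y = 0.0375 + 0.0238 − 0.0000 = 0.0613
F = S·e^((r+u−y)T) = 14065 · e^(0.0613 × 6/12) = 14065 · e^0.030650
= 14065 × 1.031125 = €14,503 per tonne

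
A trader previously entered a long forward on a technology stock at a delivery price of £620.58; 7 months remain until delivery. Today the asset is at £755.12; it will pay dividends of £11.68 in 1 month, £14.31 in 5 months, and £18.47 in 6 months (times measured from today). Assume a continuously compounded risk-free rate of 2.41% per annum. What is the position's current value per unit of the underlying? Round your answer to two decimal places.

£99.13

PV(remaining dividends) I = 11.68·e^(−0.0241·1/12) + 14.31·e^(−0.0241·5/12) + 18.47·e^(−0.0241·6/12) = 44.0724
Current forward F = (S − I)·e^(rT) = (755.12 − 44.0724)·e^(0.0241·7/12) = 711.0476 × 1.014158 = 721.1146
Value (long) = (F − K)·e^(−rT) = (721.1146 − 620.58) × 0.986040 = 99.1311
Value = £99.13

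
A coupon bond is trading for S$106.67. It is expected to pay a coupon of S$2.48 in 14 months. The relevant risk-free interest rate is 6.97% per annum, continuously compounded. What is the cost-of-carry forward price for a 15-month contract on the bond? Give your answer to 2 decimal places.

S$113.89

PV(coupons) I = 2.48·e^(−0.0697·14/12)
I = 2.2863
F = (S − I)·e^(rT) = (106.67 − 2.2863) · e^(0.0697·15/12)
= 104.3837 · e^0.087125 = 104.3837 × 1.091033 = S$113.89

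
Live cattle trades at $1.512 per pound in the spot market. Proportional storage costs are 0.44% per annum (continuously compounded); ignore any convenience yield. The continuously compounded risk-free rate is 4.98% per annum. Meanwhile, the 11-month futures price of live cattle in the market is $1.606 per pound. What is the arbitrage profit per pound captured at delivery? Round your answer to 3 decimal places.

Fair futures: F* = S·e^(carry·T), with carry = (r + u) = 0.0498 + 0.0044 = 0.0542
F* = 1.512 · e^(0.0542 × 11/12) = 1.512 · e^0.049683 = 1.512 × 1.050938 = $1.5890
Market $1.606 > fair $1.5890: forward overpriced → cash-and-carry (buy spot, short the forward).
At maturity, profit = |F_mkt − F*| = |1.606 − 1.5890| = $0.017 per pound

$0.017 per pound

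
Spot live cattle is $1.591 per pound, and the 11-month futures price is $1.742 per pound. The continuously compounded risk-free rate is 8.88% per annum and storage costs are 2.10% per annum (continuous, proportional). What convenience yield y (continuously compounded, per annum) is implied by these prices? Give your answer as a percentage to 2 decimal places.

1.09%

F = S·e^((r+u−y)T) ⇒ (r+u−y) = ln(F/S)/T
ln(1.742/1.591) = 0.090671; /T ⇒ 0.098914
y = r + u − ln(F/S)/T = 0.0888 + 0.0210 − 0.098914 = 0.010886
y = 1.09%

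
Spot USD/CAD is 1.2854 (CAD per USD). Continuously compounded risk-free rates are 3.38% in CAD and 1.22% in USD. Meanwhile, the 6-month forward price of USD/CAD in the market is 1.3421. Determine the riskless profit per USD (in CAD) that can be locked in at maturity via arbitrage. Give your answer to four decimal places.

Fair forward: F* = S·e^(carry·T), with carry = (r_CAD − r_USD) = 0.0338 − 0.0122 = 0.0216
F* = 1.2854 · e^(0.0216 × 6/12) = 1.2854 · e^0.010800 = 1.2854 × 1.010859 = 1.2994
Market 1.3421 > fair 1.2994: forward overpriced → cash-and-carry (buy spot, short the forward).
At maturity, profit = |F_mkt − F*| = |1.3421 − 1.2994| = 0.0427 per USD (in CAD)

0.0427 per USD (in CAD)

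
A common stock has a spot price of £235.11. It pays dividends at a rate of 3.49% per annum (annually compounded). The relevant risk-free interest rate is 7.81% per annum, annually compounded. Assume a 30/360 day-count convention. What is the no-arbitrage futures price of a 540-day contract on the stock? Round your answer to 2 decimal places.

£249.98

F = S · (1+r)^T / (1+q)^T
= 235.11 × 1.119408 / 1.052804 = 235.11 × 1.063263
F = £249.98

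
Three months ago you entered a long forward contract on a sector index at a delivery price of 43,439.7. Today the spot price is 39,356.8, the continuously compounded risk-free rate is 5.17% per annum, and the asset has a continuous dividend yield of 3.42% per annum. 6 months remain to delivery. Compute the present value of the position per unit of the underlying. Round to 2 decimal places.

-3641.65

Current fair forward for the remaining 6 months: F = S·e^((r − q)·T), (r − q) = 0.0517 − 0.0342 = 0.0175
F = 39356.8 · e^(0.0175 × 6/12) = 39356.8 × 1.00878839 = 39702.6829
Value of long forward = (F − K)·e^(−rT) = (39702.6829 − 43439.7) · e^(−0.0517·6/12)
= -3737.0171 × 0.97448125 = -3641.65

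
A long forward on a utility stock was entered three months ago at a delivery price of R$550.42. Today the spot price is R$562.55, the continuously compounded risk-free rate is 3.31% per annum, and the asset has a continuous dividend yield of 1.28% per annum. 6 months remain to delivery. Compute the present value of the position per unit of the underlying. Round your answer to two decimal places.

R$17.58

Current fair forward for the remaining 6 months: F = S·e^((r − q)·T), (r − q) = 0.0331 − 0.0128 = 0.0203
F = 562.55 · e^(0.0203 × 6/12) = 562.55 × 1.010202 = 568.2891
Value of long forward = (F − K)·e^(−rT) = (568.2891 − 550.42) · e^(−0.0331·6/12)
= 17.8691 × 0.983586 = 17.58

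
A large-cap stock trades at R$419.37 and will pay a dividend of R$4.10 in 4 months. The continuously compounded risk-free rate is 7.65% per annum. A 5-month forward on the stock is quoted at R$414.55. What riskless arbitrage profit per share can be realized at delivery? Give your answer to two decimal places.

R$14.28 per share

PV(dividends) I = 4.10·e^(−0.0765·4/12) = 3.9968
Fair forward F* = (S − I)·e^(rT) = (419.37 − 3.9968)·e^0.031875 = 415.3732 × 1.032388 = 428.8263
Market R$414.55 < fair 428.8263: forward underpriced → reverse cash-and-carry (short the stock, invest proceeds at r, pay the dividends, go long the forward).
Profit at T = |F_mkt − F*| = |414.55 − 428.8263| = R$14.28 per share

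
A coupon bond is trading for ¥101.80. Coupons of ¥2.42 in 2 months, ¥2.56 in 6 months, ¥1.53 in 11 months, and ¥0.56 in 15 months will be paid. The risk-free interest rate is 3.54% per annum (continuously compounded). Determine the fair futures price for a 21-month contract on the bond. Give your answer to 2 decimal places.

PV(coupons) I = 2.42·e^(−0.0354·2/12) + 2.56·e^(−0.0354·6/12) + 1.53·e^(−0.0354·11/12) + 0.56·e^(−0.0354·15/12)
I = 2.4058 + 2.5151 + 1.4811 + 0.5358 = 6.9378
F = (S − I)·e^(rT) = (101.80 − 6.9378) · e^(0.0354·21/12)
= 94.8622 · e^0.061950 = 94.8622 × 1.063909 = ¥100.92

¥100.92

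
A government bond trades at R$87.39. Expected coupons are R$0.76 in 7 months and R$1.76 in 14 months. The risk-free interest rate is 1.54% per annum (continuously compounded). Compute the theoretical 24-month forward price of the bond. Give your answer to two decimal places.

PV(coupons) I = 0.76·e^(−0.0154·7/12) + 1.76·e^(−0.0154·14/12)
I = 0.7532 + 1.7287 = 2.4819
F = (S − I)·e^(rT) = (87.39 − 2.4819) · e^(0.0154·24/12)
= 84.9081 · e^0.030800 = 84.9081 × 1.031279 = R$87.56

R$87.56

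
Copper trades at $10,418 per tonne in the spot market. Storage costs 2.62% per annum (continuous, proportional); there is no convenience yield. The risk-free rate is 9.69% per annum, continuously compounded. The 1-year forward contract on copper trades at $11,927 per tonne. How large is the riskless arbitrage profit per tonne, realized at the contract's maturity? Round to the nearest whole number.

Fair forward: F* = S·e^(carry·T), with carry = (r + u) = 0.0969 + 0.0262 = 0.1231
F* = 10418 · e^(0.1231 × 1) = 10418 · e^0.123100 = 10418 × 1.130998 = $11782.7372
Market $11927 > fair $11782.7372: forward overpriced → cash-and-carry (buy spot, short the forward).
At maturity, profit = |F_mkt − F*| = |11927 − 11782.7372| = $144 per tonne

$144 per tonne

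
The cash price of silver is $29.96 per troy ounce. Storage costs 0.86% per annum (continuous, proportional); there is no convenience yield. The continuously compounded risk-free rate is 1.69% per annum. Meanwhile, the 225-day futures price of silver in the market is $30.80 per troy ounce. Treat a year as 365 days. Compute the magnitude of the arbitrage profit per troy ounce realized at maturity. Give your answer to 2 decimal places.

Fair futures: F* = S·e^(carry·T), with carry = (r + u) = 0.0169 + 0.0086 = 0.0255
F* = 29.96 · e^(0.0255 × 225/365) = 29.96 · e^0.015719 = 29.96 × 1.015843 = $30.4347
Market $30.80 > fair $30.4347: forward overpriced → cash-and-carry (buy spot, short the forward).
At maturity, profit = |F_mkt − F*| = |30.80 − 30.4347| = $0.37 per troy ounce

$0.37 per troy ounce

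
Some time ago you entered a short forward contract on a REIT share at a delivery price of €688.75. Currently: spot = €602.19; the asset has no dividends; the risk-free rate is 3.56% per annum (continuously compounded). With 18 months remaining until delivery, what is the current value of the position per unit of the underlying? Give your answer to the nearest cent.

Current fair forward for the remaining 18 months: F = S·e^(r·T), r = 0.0356
F = 602.19 · e^(0.0356 × 18/12) = 602.19 × 1.054852 = 635.2213
Value of long forward = (F − K)·e^(−rT) = (635.2213 − 688.75) · e^(−0.0356·18/12)
= -53.5287 × 0.948001 = -50.75
Short position value = −(long value) = €50.75

€50.75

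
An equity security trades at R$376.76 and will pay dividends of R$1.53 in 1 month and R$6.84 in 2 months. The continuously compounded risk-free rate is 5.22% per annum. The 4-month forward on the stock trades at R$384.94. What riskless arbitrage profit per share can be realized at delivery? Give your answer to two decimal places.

R$10.02 per share

PV(dividends) I = 1.53·e^(−0.0522·1/12) + 6.84·e^(−0.0522·2/12) = 8.3041
Fair forward F* = (S − I)·e^(rT) = (376.76 − 8.3041)·e^0.017400 = 368.4559 × 1.017552 = 374.9230
Market R$384.94 > fair 374.9230: forward overpriced → cash-and-carry (borrow at r, buy the stock and collect the dividends, short the forward).
Profit at T = |F_mkt − F*| = |384.94 − 374.9230| = R$10.02 per share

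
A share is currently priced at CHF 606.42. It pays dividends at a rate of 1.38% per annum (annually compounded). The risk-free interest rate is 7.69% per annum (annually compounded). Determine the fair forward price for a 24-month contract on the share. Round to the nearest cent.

CHF 684.26

F = S · (1+r)^T / (1+q)^T
= 606.42 × 1.159714 / 1.027790 = 606.42 × 1.128357
F = CHF 684.26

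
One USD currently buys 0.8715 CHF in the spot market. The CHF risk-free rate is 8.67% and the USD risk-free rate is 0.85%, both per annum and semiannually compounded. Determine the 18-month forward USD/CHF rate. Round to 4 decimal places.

0.9773

By covered interest parity, F = S · (1+r_CHF/2)^(2T) / (1+r_USD/2)^(2T)
= 0.8715 × 1.135769 / 1.012804 = 0.8715 × 1.121410
F = 0.9773 CHF per USD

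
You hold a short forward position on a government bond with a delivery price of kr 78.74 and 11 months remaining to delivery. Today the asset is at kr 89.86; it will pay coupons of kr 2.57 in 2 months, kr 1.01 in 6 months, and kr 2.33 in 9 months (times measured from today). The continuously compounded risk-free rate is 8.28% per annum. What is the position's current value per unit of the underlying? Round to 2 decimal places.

PV(remaining coupons) I = 2.57·e^(−0.0828·2/12) + 1.01·e^(−0.0828·6/12) + 2.33·e^(−0.0828·9/12) = 5.6935
Current forward F = (S − I)·e^(rT) = (89.86 − 5.6935)·e^(0.0828·11/12) = 84.1665 × 1.078855 = 90.8034
Value (long) = (F − K)·e^(−rT) = (90.8034 − 78.74) × 0.926909 = 11.1817
Short position value = −(long value) = -kr 11.18

-kr 11.18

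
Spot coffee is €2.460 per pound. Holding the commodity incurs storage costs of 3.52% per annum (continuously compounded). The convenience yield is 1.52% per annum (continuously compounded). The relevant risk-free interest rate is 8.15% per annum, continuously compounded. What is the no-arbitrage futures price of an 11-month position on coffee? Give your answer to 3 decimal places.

Net carry = r + u − y = 0.0815 + 0.0352 − 0.0152 = 0.1015
F = S·e^((r+u−y)T) = 2.460 · e^(0.1015 × 11/12) = 2.460 · e^0.093042
= 2.460 × 1.097508 = €2.700 per pound

€2.700 per pound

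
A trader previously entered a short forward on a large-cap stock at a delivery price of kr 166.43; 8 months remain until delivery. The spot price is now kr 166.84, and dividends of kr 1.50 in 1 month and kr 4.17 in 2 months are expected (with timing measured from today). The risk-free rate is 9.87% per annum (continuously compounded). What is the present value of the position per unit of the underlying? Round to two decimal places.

-kr 5.42

PV(remaining dividends) I = 1.50·e^(−0.0987·1/12) + 4.17·e^(−0.0987·2/12) = 5.5897
Current forward F = (S − I)·e^(rT) = (166.84 − 5.5897)·e^(0.0987·8/12) = 161.2503 × 1.068013 = 172.2174
Value (long) = (F − K)·e^(−rT) = (172.2174 − 166.43) × 0.936318 = 5.4188
Short position value = −(long value) = -kr 5.42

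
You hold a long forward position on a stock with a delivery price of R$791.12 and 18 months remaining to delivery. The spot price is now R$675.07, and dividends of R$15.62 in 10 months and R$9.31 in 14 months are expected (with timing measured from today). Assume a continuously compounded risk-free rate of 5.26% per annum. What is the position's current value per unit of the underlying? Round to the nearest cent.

PV(remaining dividends) I = 15.62·e^(−0.0526·10/12) + 9.31·e^(−0.0526·14/12) = 23.7060
Current forward F = (S − I)·e^(rT) = (675.07 − 23.7060)·e^(0.0526·18/12) = 651.3640 × 1.082096 = 704.8384
Value (long) = (F − K)·e^(−rT) = (704.8384 − 791.12) × 0.924132 = -79.7356
Value = -R$79.74

-R$79.74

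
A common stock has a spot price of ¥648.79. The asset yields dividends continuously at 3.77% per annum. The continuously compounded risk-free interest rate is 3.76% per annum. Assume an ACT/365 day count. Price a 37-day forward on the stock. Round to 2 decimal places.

F = S·e^((r − q)T) = 648.79 · e^((0.0376 − 0.0377) × 37/365)
= 648.79 · e^-0.000010 = 648.79 × 0.999990
F = ¥648.78

¥648.78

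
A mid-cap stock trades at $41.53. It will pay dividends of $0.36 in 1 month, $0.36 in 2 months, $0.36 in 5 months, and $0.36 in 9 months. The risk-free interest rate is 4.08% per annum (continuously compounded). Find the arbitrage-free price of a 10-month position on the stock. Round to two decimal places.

$41.50

PV(dividends) I = 0.36·e^(−0.0408·1/12) + 0.36·e^(−0.0408·2/12) + 0.36·e^(−0.0408·5/12) + 0.36·e^(−0.0408·9/12)
I = 0.3588 + 0.3576 + 0.3539 + 0.3492 = 1.4195
F = (S − I)·e^(rT) = (41.53 − 1.4195) · e^(0.0408·10/12)
= 40.1105 · e^0.034000 = 40.1105 × 1.034585 = $41.50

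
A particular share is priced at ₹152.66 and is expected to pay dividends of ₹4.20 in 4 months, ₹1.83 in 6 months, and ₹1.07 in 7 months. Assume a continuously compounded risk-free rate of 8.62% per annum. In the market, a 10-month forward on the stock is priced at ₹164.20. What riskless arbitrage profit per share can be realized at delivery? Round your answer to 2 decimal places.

₹7.53 per share

PV(dividends) I = 4.20·e^(−0.0862·4/12) + 1.83·e^(−0.0862·6/12) + 1.07·e^(−0.0862·7/12) = 6.8514
Fair forward F* = (S − I)·e^(rT) = (152.66 − 6.8514)·e^0.071833 = 145.8086 × 1.074476 = 156.6678
Market ₹164.20 > fair 156.6678: forward overpriced → cash-and-carry (borrow at r, buy the stock and collect the dividends, short the forward).
Profit at T = |F_mkt − F*| = |164.20 − 156.6678| = ₹7.53 per share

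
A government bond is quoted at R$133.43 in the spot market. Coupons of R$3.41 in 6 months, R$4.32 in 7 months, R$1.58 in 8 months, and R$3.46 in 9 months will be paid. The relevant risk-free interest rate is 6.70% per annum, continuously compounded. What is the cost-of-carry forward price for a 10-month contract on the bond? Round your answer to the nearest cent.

R$128.13

PV(coupons) I = 3.41·e^(−0.0670·6/12) + 4.32·e^(−0.0670·7/12) + 1.58·e^(−0.0670·8/12) + 3.46·e^(−0.0670·9/12)
I = 3.2977 + 4.1544 + 1.5110 + 3.2904 = 12.2535
F = (S − I)·e^(rT) = (133.43 − 12.2535) · e^(0.0670·10/12)
= 121.1765 · e^0.055833 = 121.1765 × 1.057421 = R$128.13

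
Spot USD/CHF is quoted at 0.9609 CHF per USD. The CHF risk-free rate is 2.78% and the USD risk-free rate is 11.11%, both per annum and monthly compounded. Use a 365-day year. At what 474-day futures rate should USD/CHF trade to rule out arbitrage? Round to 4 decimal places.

0.8629

By covered interest parity, F = S · (1+r_CHF/12)^(12T) / (1+r_USD/12)^(12T)
= 0.9609 × 1.036718 / 1.154438 = 0.9609 × 0.898028
F = 0.8629 CHF per USD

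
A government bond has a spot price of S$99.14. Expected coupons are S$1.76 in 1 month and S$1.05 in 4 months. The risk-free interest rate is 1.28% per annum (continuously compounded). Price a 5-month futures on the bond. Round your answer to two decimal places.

PV(coupons) I = 1.76·e^(−0.0128·1/12) + 1.05·e^(−0.0128·4/12)
I = 1.7581 + 1.0455 = 2.8036
F = (S − I)·e^(rT) = (99.14 − 2.8036) · e^(0.0128·5/12)
= 96.3364 · e^0.005333 = 96.3364 × 1.005347 = S$96.85

S$96.85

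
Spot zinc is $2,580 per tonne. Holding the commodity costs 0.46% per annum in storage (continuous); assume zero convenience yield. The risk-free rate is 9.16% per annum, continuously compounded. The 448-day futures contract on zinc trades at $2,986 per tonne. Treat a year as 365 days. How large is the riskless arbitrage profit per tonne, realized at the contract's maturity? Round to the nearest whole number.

Fair futures: F* = S·e^(carry·T), with carry = (r + u) = 0.0916 + 0.0046 = 0.0962
F* = 2580 · e^(0.0962 × 448/365) = 2580 · e^0.118076 = 2580 × 1.125330 = $2903.3514
Market $2986 > fair $2903.3514: forward overpriced → cash-and-carry (buy spot, short the forward).
At maturity, profit = |F_mkt − F*| = |2986 − 2903.3514| = $83 per tonne

$83 per tonne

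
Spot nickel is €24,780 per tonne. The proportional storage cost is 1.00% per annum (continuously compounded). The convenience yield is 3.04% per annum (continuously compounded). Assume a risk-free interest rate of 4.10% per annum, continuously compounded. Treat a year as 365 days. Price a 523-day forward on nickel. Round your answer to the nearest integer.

€25,522 per tonne

Net carry = r + u − y = 0.0410 + 0.0100 − 0.0304 = 0.0206
F = S·e^((r+u−y)T) = 24780 · e^(0.0206 × 523/365) = 24780 · e^0.029517
= 24780 × 1.029957 = €25,522 per tonne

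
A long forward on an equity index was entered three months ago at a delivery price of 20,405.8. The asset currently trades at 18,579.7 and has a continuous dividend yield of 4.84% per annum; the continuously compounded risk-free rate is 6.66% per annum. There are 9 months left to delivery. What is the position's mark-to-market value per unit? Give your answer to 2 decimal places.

-1494.22

Current fair forward for the remaining 9 months: F = S·e^((r − q)·T), (r − q) = 0.0666 − 0.0484 = 0.0182
F = 18579.7 · e^(0.0182 × 9/12) = 18579.7 × 1.01374359 = 18835.0518
Value of long forward = (F − K)·e^(−rT) = (18835.0518 − 20405.8) · e^(−0.0666·9/12)
= -1570.7482 × 0.95127699 = -1494.22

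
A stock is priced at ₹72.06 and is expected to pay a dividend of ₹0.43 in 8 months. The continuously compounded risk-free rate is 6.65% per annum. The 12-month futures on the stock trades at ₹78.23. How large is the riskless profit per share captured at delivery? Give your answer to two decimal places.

PV(dividends) I = 0.43·e^(−0.0665·8/12) = 0.4114
Fair futures F* = (S − I)·e^(rT) = (72.06 − 0.4114)·e^0.066500 = 71.6486 × 1.068761 = 76.5752
Market ₹78.23 > fair 76.5752: forward overpriced → cash-and-carry (borrow at r, buy the stock and collect the dividends, short the forward).
Profit at T = |F_mkt − F*| = |78.23 − 76.5752| = ₹1.65 per share

₹1.65 per share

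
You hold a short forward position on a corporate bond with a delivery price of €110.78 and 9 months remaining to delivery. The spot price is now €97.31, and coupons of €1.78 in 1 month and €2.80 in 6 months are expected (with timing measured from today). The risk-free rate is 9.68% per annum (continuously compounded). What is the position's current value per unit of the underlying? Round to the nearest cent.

€10.15

PV(remaining coupons) I = 1.78·e^(−0.0968·1/12) + 2.80·e^(−0.0968·6/12) = 4.4334
Current forward F = (S − I)·e^(rT) = (97.31 − 4.4334)·e^(0.0968·9/12) = 92.8766 × 1.075300 = 99.8702
Value (long) = (F − K)·e^(−rT) = (99.8702 − 110.78) × 0.929973 = -10.1458
Short position value = −(long value) = €10.15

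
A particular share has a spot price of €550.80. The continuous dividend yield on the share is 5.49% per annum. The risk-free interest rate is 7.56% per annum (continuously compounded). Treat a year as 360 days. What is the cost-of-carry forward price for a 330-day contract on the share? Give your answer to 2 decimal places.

€561.35

F = S·e^((r − q)T) = 550.80 · e^((0.0756 − 0.0549) × 330/360)
= 550.80 · e^0.018975 = 550.80 × 1.019156
F = €561.35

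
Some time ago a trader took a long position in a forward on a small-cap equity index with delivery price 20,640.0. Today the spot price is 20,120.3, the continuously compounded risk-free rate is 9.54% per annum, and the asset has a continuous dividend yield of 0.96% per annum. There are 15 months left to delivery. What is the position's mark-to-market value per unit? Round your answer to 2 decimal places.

1560.53

Current fair forward for the remaining 15 months: F = S·e^((r − q)·T), (r − q) = 0.0954 − 0.0096 = 0.0858
F = 20120.3 · e^(0.0858 × 15/12) = 20120.3 × 1.11321252 = 22398.1699
Value of long forward = (F − K)·e^(−rT) = (22398.1699 − 20640.0) · e^(−0.0954·15/12)
= 1758.1699 × 0.88758588 = 1560.53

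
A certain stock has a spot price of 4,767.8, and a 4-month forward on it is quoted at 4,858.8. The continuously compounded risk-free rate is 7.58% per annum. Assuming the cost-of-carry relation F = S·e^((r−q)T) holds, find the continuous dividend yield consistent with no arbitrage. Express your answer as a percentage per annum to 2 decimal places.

From F = S·e^((r−q)T): (r − q) = ln(F/S)/T
ln(4858.8/4767.8) = ln(1.019086) = 0.018906
(r − q) = 0.018906 / (4/12) = 0.056718
q = r − ln(F/S)/T = 0.0758 − 0.056718 = 0.019082
q = 1.91%

1.91%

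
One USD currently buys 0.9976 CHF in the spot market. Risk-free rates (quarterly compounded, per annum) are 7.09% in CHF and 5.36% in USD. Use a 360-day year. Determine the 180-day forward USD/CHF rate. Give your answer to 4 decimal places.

1.0061

By covered interest parity, F = S · (1+r_CHF/4)^(4T) / (1+r_USD/4)^(4T)
= 0.9976 × 1.035764 / 1.026980 = 0.9976 × 1.008553
F = 1.0061 CHF per USD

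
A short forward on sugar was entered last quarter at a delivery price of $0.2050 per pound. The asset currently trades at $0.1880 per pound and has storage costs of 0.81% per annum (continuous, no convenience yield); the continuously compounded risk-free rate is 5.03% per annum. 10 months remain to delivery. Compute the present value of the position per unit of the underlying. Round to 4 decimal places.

$0.0073 per pound

Current fair forward for the remaining 10 months: F = S·e^((r + u)·T), (r + u) = 0.0503 + 0.0081 = 0.0584
F = 0.1880 · e^(0.0584 × 10/12) = 0.1880 × 1.049870 = 0.1974
Value of long forward = (F − K)·e^(−rT) = (0.1974 − 0.2050) · e^(−0.0503·10/12)
= -0.0076 × 0.958950 = -0.0073
Short position value = −(long value) = $0.0073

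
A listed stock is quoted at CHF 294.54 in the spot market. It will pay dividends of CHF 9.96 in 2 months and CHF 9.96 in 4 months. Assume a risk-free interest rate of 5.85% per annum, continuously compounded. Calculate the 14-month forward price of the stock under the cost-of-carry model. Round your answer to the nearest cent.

PV(dividends) I = 9.96·e^(−0.0585·2/12) + 9.96·e^(−0.0585·4/12)
I = 9.8634 + 9.7677 = 19.6311
F = (S − I)·e^(rT) = (294.54 − 19.6311) · e^(0.0585·14/12)
= 274.9089 · e^0.068250 = 274.9089 × 1.070633 = CHF 294.33

CHF 294.33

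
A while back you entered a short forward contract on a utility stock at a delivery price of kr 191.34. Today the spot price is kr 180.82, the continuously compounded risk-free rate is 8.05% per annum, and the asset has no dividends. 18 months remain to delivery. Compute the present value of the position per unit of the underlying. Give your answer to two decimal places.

-kr 11.24

Current fair forward for the remaining 18 months: F = S·e^(r·T), r = 0.0805
F = 180.82 · e^(0.0805 × 18/12) = 180.82 × 1.128343 = 204.0270
Value of long forward = (F − K)·e^(−rT) = (204.0270 − 191.34) · e^(−0.0805·18/12)
= 12.6870 × 0.886255 = 11.24
Short position value = −(long value) = -kr 11.24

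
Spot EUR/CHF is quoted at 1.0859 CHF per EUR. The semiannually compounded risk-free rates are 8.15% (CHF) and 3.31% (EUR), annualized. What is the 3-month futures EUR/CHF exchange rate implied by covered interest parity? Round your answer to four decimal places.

1.0987

By covered interest parity, F = S · (1+r_CHF/2)^(2T) / (1+r_EUR/2)^(2T)
= 1.0859 × 1.020172 / 1.008241 = 1.0859 × 1.011833
F = 1.0987 CHF per EUR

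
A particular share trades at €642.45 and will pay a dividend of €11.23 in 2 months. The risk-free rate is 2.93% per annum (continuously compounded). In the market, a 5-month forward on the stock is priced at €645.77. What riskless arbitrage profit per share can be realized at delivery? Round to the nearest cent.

€6.74 per share

PV(dividends) I = 11.23·e^(−0.0293·2/12) = 11.1753
Fair forward F* = (S − I)·e^(rT) = (642.45 − 11.1753)·e^0.012208 = 631.2747 × 1.012283 = 639.0286
Market €645.77 > fair 639.0286: forward overpriced → cash-and-carry (borrow at r, buy the stock and collect the dividends, short the forward).
Profit at T = |F_mkt − F*| = |645.77 − 639.0286| = €6.74 per share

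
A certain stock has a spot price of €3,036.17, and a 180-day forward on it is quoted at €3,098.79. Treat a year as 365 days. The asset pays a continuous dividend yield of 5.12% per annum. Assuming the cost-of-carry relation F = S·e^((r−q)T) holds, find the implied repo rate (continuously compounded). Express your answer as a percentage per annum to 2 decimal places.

From F = S·e^((r−q)T): (r − q) = ln(F/S)/T
ln(3098.79/3036.17) = ln(1.020625) = 0.020415
(r − q) = 0.020415 / (180/365) = 0.041397
r = ln(F/S)/T + q = 0.041397 + 0.0512 = 0.092597
r = 9.26%

9.26%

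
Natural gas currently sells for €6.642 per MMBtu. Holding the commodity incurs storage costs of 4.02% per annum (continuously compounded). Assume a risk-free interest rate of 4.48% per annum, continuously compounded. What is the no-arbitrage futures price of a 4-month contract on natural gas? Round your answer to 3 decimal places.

€6.833 per MMBtu

Net carry = r + u − y = 0.0448 + 0.0402 − 0.0000 = 0.0850
F = S·e^((r+u−y)T) = 6.642 · e^(0.0850 × 4/12) = 6.642 · e^0.028333
= 6.642 × 1.028738 = €6.833 per MMBtu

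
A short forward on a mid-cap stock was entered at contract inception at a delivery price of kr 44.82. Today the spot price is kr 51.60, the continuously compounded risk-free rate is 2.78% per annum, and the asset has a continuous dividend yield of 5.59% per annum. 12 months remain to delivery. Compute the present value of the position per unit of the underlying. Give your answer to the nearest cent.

-kr 5.20

Current fair forward for the remaining 12 months: F = S·e^((r − q)·T), (r − q) = 0.0278 − 0.0559 = -0.0281
F = 51.60 · e^(-0.0281 × 12/12) = 51.60 × 0.972291 = 50.1702
Value of long forward = (F − K)·e^(−rT) = (50.1702 − 44.82) · e^(−0.0278·12/12)
= 5.3502 × 0.972583 = 5.20
Short position value = −(long value) = -kr 5.20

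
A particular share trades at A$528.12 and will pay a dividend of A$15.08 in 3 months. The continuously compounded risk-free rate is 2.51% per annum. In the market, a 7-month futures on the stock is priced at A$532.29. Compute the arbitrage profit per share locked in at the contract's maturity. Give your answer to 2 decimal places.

A$11.59 per share

PV(dividends) I = 15.08·e^(−0.0251·3/12) = 14.9857
Fair futures F* = (S − I)·e^(rT) = (528.12 − 14.9857)·e^0.014642 = 513.1343 × 1.014750 = 520.7030
Market A$532.29 > fair 520.7030: forward overpriced → cash-and-carry (borrow at r, buy the stock and collect the dividends, short the forward).
Profit at T = |F_mkt − F*| = |532.29 − 520.7030| = A$11.59 per share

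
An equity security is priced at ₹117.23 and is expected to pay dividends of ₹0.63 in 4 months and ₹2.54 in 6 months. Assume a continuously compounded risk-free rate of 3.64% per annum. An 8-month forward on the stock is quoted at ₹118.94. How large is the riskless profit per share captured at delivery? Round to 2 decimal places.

₹2.02 per share

PV(dividends) I = 0.63·e^(−0.0364·4/12) + 2.54·e^(−0.0364·6/12) = 3.1166
Fair forward F* = (S − I)·e^(rT) = (117.23 − 3.1166)·e^0.024267 = 114.1134 × 1.024564 = 116.9165
Market ₹118.94 > fair 116.9165: forward overpriced → cash-and-carry (borrow at r, buy the stock and collect the dividends, short the forward).
Profit at T = |F_mkt − F*| = |118.94 − 116.9165| = ₹2.02 per share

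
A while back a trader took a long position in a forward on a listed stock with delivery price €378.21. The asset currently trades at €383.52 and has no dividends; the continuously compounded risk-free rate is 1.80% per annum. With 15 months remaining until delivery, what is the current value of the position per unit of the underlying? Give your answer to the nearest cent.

Current fair forward for the remaining 15 months: F = S·e^(r·T), r = 0.0180
F = 383.52 · e^(0.0180 × 15/12) = 383.52 × 1.022755 = 392.2470
Value of long forward = (F − K)·e^(−rT) = (392.2470 − 378.21) · e^(−0.0180·15/12)
= 14.0370 × 0.977751 = 13.72

€13.72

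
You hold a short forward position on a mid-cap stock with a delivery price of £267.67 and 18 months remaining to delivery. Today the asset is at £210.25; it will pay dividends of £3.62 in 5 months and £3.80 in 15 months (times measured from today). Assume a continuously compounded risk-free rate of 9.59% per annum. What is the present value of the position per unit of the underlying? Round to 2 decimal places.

PV(remaining dividends) I = 3.62·e^(−0.0959·5/12) + 3.80·e^(−0.0959·15/12) = 6.8489
Current forward F = (S − I)·e^(rT) = (210.25 − 6.8489)·e^(0.0959·18/12) = 203.4011 × 1.154711 = 234.8695
Value (long) = (F − K)·e^(−rT) = (234.8695 − 267.67) × 0.866018 = -28.4058
Short position value = −(long value) = £28.41

£28.41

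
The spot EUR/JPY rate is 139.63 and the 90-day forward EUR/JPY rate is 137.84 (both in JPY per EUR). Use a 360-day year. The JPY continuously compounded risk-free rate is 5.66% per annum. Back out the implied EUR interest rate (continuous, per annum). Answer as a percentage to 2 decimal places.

F = S·e^((r_JPY − r_EUR)T) ⇒ r_EUR = r_JPY − ln(F/S)/T
ln(137.84/139.63) = -0.012902; /(90/360) = -0.051608
r_EUR = 0.0566 + 0.051608 = 0.108208
r_EUR = 10.82%

10.82%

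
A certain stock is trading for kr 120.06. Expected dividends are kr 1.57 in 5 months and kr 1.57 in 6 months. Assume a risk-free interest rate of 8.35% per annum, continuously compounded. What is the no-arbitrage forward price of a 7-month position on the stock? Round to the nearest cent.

kr 122.88

PV(dividends) I = 1.57·e^(−0.0835·5/12) + 1.57·e^(−0.0835·6/12)
I = 1.5163 + 1.5058 = 3.0221
F = (S − I)·e^(rT) = (120.06 − 3.0221) · e^(0.0835·7/12)
= 117.0379 · e^0.048708 = 117.0379 × 1.049914 = kr 122.88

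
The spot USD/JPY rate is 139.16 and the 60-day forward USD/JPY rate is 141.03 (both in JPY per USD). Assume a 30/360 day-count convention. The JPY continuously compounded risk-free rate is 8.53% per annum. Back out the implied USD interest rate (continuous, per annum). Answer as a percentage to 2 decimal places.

0.52%

F = S·e^((r_JPY − r_USD)T) ⇒ r_USD = r_JPY − ln(F/S)/T
ln(141.03/139.16) = 0.013348; /(60/360) = 0.080088
r_USD = 0.0853 − 0.080088 = 0.005212
r_USD = 0.52%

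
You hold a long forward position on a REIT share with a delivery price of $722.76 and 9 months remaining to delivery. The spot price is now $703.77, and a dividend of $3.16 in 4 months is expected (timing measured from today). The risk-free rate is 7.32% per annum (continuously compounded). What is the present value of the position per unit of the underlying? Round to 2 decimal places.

$16.54

PV(remaining dividends) I = 3.16·e^(−0.0732·4/12) = 3.0838
Current forward F = (S − I)·e^(rT) = (703.77 − 3.0838)·e^(0.0732·9/12) = 700.6862 × 1.056435 = 740.2294
Value (long) = (F − K)·e^(−rT) = (740.2294 − 722.76) × 0.946580 = 16.5362
Value = $16.54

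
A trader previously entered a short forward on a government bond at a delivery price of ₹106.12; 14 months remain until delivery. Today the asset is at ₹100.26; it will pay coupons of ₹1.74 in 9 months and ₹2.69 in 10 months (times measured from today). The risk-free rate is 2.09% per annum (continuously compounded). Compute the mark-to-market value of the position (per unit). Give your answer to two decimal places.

₹7.66

PV(remaining coupons) I = 1.74·e^(−0.0209·9/12) + 2.69·e^(−0.0209·10/12) = 4.3565
Current forward F = (S − I)·e^(rT) = (100.26 − 4.3565)·e^(0.0209·14/12) = 95.9035 × 1.024683 = 98.2707
Value (long) = (F − K)·e^(−rT) = (98.2707 − 106.12) × 0.975912 = -7.6602
Short position value = −(long value) = ₹7.66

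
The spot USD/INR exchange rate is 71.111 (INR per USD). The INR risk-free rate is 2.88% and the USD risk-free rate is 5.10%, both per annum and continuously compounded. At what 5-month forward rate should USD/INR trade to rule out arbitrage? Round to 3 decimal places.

F = S·e^((r_INR − r_USD)T) = 71.111 · e^((0.0288 − 0.0510) × 5/12)
= 71.111 · e^-0.009250 = 71.111 × 0.990793
F = 70.456 INR per USD

70.456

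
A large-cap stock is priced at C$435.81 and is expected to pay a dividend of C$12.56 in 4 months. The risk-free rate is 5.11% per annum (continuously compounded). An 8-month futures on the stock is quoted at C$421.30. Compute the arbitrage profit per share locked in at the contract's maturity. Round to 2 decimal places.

C$16.84 per share

PV(dividends) I = 12.56·e^(−0.0511·4/12) = 12.3479
Fair futures F* = (S − I)·e^(rT) = (435.81 − 12.3479)·e^0.034067 = 423.4621 × 1.034654 = 438.1368
Market C$421.30 < fair 438.1368: forward underpriced → reverse cash-and-carry (short the stock, invest proceeds at r, pay the dividends, go long the forward).
Profit at T = |F_mkt − F*| = |421.30 − 438.1368| = C$16.84 per share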